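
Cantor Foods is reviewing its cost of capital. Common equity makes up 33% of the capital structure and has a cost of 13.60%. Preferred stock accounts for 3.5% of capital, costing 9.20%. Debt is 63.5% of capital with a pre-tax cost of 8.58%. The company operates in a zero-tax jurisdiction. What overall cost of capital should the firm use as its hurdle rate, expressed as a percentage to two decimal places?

10.26%

After-tax cost of debt = 8.58% × (1 − 0%) = 8.5800%.
WACC = 0.330 × 13.6000% + 0.035 × 9.2000% + 0.635 × 8.5800% = 10.2583%.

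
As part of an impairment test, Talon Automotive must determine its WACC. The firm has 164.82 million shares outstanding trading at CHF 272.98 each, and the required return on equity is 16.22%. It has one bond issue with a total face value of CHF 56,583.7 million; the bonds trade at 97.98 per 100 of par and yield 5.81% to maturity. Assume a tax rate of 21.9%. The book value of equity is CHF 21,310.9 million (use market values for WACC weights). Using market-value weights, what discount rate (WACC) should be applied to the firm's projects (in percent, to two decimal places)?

9.77%

Market value of equity E = 272.98 × 164.82m = 44992.5636m. Market value of debt D = 56583.7m × 97.98/100 = 55440.70926m.
Total capital V = 44992.5636 + 55440.70926 = 100433.27286.
Equity: weight = 44992.5636/100433.27286 = 0.4480; cost = 16.22%.
Bonds outstanding: weight = 55440.70926/100433.27286 = 0.5520; after-tax cost = 5.81% × (1 − 21.9%) = 4.5376%.
WACC = 0.4480 × 16.2200% + 0.5520 × 4.5376% = 9.7711%.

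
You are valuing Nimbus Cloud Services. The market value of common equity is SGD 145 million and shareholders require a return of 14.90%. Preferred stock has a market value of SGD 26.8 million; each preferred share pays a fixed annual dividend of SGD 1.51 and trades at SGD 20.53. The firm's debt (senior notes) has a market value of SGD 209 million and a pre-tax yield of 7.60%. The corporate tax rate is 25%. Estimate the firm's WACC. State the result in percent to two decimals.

Cost of preferred: Rp = 1.51 / 20.53 = 7.3551%.
Total capital V = 145 + 26.8 + 209 = 380.8.
Equity: weight = 145/380.8 = 0.3808; cost = 14.9%.
Preferred: weight = 26.8/380.8 = 0.0704; cost = 7.3551%.
Senior notes: weight = 209/380.8 = 0.5488; after-tax cost = 7.6% × (1 − 25%) = 5.7000%.
WACC = 0.3808 × 14.9000% + 0.0704 × 7.3551% + 0.5488 × 5.7000% = 9.3196%.

9.32%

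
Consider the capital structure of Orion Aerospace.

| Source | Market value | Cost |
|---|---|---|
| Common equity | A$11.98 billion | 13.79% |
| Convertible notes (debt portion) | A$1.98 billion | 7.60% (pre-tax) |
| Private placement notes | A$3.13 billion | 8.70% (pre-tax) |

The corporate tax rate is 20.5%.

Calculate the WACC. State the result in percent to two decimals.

11.63%

Total capital V = 11.98 + 1.98 + 3.13 = 17.09.
Equity: weight = 11.98/17.09 = 0.7010; cost = 13.79%.
Convertible notes (debt portion): weight = 1.98/17.09 = 0.1159; after-tax cost = 7.6% × (1 − 20.5%) = 6.0420%.
Private placement notes: weight = 3.13/17.09 = 0.1831; after-tax cost = 8.7% × (1 − 20.5%) = 6.9165%.
WACC = 0.7010 × 13.7900% + 0.1159 × 6.0420% + 0.1831 × 6.9165% = 11.6335%.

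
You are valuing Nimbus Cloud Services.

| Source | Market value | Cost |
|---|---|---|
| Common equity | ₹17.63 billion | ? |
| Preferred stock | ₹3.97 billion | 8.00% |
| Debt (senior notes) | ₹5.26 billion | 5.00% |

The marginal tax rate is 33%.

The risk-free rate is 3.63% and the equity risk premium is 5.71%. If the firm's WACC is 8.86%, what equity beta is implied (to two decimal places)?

1.24

Total capital V = 17.63 + 3.97 + 5.26 = 26.86.
Equity weight = 17.63/26.86 = 0.6564.
Preferred weight = 3.97/26.86 = 0.1478.
Senior notes weight = 5.26/26.86 = 0.1958.
Debt contribution = 0.1958 × 5% × (1 − 33%) = 0.6560%.
Preferred contribution = 0.1478 × 8% = 1.1824%.
Required equity contribution = 8.86% − 1.8385% = 7.0215%  ⇒  Re = 10.6976%.
CAPM: 10.6976% = 3.63% + β × 5.71%  ⇒  β = 1.2378.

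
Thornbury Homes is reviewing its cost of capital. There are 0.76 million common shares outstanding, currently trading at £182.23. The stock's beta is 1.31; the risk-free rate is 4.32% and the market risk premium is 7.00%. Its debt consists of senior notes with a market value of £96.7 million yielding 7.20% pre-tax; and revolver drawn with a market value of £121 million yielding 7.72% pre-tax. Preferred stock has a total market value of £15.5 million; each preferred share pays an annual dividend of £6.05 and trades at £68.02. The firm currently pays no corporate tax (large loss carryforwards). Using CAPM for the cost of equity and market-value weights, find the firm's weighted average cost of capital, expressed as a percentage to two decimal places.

9.78%

Cost of equity via CAPM: Re = 4.32% + 1.31 × 7.0% = 13.4900%.
Cost of preferred: Rp = 6.05 / 68.02 = 8.8944%.
Market value of equity E = 182.23 × 0.76m = 138.4948m.
Total capital V = 138.4948 + 15.5 + 96.7 + 121 = 371.6948.
Equity: weight = 138.4948/371.6948 = 0.3726; cost = 13.49%.
Preferred: weight = 15.5/371.6948 = 0.0417; cost = 8.8944%.
Senior notes: weight = 96.7/371.6948 = 0.2602; after-tax cost = 7.2% × (1 − 0%) = 7.2000%.
Revolver drawn: weight = 121/371.6948 = 0.3255; after-tax cost = 7.72% × (1 − 0%) = 7.7200%.
WACC = 0.3726 × 13.4900% + 0.0417 × 8.8944% + 0.2602 × 7.2000% + 0.3255 × 7.7200% = 9.7836%.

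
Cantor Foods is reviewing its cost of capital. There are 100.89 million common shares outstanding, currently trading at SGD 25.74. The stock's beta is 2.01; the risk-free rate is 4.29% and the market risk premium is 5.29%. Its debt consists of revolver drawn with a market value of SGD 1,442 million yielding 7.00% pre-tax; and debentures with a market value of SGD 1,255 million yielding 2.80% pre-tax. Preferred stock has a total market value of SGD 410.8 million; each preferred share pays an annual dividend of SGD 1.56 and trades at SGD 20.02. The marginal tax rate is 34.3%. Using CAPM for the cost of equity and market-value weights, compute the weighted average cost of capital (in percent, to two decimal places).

8.92%

Cost of equity via CAPM: Re = 4.29% + 2.01 × 5.29% = 14.9229%.
Cost of preferred: Rp = 1.56 / 20.02 = 7.7922%.
Market value of equity E = 25.74 × 100.89m = 2596.9086m.
Total capital V = 2596.9086 + 410.8 + 1442 + 1255 = 5704.7086.
Equity: weight = 2596.9086/5704.7086 = 0.4552; cost = 14.9229%.
Preferred: weight = 410.8/5704.7086 = 0.0720; cost = 7.7922%.
Revolver drawn: weight = 1442/5704.7086 = 0.2528; after-tax cost = 7% × (1 − 34.3%) = 4.5990%.
Debentures: weight = 1255/5704.7086 = 0.2200; after-tax cost = 2.8% × (1 − 34.3%) = 1.8396%.
WACC = 0.4552 × 14.9229% + 0.0720 × 7.7922% + 0.2528 × 4.5990% + 0.2200 × 1.8396% = 8.9216%.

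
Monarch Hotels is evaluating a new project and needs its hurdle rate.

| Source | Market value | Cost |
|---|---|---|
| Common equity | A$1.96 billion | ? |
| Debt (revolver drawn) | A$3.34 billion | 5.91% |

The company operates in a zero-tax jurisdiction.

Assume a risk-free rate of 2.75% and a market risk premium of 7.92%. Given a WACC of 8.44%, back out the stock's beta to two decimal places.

1.26

Total capital V = 1.96 + 3.34 = 5.3.
Equity weight = 1.96/5.3 = 0.3698.
Revolver drawn weight = 3.34/5.3 = 0.6302.
Debt contribution = 0.6302 × 5.91% × (1 − 0%) = 3.7244%.
Required equity contribution = 8.44% − 3.7244% = 4.7156%  ⇒  Re = 12.7513%.
CAPM: 12.7513% = 2.75% + β × 7.92%  ⇒  β = 1.2628.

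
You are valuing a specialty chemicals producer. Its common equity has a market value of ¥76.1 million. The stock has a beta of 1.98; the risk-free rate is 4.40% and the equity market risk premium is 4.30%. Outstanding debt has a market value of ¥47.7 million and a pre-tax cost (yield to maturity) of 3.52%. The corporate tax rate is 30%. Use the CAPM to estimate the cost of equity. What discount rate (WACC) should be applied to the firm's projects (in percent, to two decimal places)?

8.89%

Cost of equity via CAPM: Re = 4.4% + 1.98 × 4.3% = 12.9140%.
Total capital V = 76.1 + 47.7 = 123.8.
Equity: weight = 76.1/123.8 = 0.6147; cost = 12.914%.
Debt: weight = 47.7/123.8 = 0.3853; after-tax cost = 3.52% × (1 − 30%) = 2.4640%.
WACC = 0.6147 × 12.9140% + 0.3853 × 2.4640% = 8.8876%.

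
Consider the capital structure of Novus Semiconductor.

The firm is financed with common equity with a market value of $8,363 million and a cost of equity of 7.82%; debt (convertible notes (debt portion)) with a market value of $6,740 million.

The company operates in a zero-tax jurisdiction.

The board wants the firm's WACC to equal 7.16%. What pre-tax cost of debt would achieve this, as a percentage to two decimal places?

Total capital V = 8363 + 6740 = 15103.
Equity weight = 8363/15103 = 0.5537.
Convertible notes (debt portion) weight = 6740/15103 = 0.4463.
Equity contribution = 0.5537 × 7.82% = 4.3302%.
Remaining for debt = 7.16% − 4.3302% = 2.8298%.
Rd × (1 − 0%) × 0.4463 = 2.8298%  ⇒  Rd = 6.3411%.

6.34%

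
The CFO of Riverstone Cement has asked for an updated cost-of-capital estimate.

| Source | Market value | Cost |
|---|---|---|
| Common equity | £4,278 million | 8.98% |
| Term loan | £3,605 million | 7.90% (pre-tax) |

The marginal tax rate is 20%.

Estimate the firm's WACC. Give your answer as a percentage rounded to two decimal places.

7.76%

Total capital V = 4278 + 3605 = 7883.
Equity: weight = 4278/7883 = 0.5427; cost = 8.98%.
Term loan: weight = 3605/7883 = 0.4573; after-tax cost = 7.9% × (1 − 20%) = 6.3200%.
WACC = 0.5427 × 8.9800% + 0.4573 × 6.3200% = 7.7635%.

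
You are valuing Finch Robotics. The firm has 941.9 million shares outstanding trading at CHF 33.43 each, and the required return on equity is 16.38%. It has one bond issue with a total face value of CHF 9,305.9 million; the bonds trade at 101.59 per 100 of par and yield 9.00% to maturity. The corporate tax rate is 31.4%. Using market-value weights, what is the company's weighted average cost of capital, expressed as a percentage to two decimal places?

Market value of equity E = 33.43 × 941.9m = 31487.717m. Market value of debt D = 9305.9m × 101.59/100 = 9453.86381m.
Total capital V = 31487.717 + 9453.86381 = 40941.58081.
Equity: weight = 31487.717/40941.58081 = 0.7691; cost = 16.38%.
Bonds outstanding: weight = 9453.86381/40941.58081 = 0.2309; after-tax cost = 9% × (1 − 31.4%) = 6.1740%.
WACC = 0.7691 × 16.3800% + 0.2309 × 6.1740% = 14.0233%.

14.02%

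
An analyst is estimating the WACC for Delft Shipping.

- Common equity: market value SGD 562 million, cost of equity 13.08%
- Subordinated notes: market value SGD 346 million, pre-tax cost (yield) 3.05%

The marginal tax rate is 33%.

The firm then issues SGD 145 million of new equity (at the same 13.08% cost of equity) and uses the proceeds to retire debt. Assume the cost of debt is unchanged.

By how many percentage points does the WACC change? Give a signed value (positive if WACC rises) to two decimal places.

+1.76 pp

Current WACC:
Total capital V = 562 + 346 = 908.
Equity: weight = 562/908 = 0.6189; cost = 13.08%.
Subordinated notes: weight = 346/908 = 0.3811; after-tax cost = 3.05% × (1 − 33%) = 2.0435%.
WACC = 0.6189 × 13.0800% + 0.3811 × 2.0435% = 8.8745%.
After the change:
Total capital V = 707 + 201 = 908.
Equity: weight = 707/908 = 0.7786; cost = 13.08%.
Subordinated notes: weight = 201/908 = 0.2214; after-tax cost = 3.05% × (1 − 33%) = 2.0435%.
WACC = 0.7786 × 13.0800% + 0.2214 × 2.0435% = 10.6369%.
Change in WACC = 10.6369% − 8.8745% = 1.7624 pp.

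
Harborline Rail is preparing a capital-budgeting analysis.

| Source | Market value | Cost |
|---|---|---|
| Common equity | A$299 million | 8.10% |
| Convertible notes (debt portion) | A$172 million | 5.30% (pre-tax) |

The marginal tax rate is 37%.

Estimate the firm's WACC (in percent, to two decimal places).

6.36%

Total capital V = 299 + 172 = 471.
Equity: weight = 299/471 = 0.6348; cost = 8.1%.
Convertible notes (debt portion): weight = 172/471 = 0.3652; after-tax cost = 5.3% × (1 − 37%) = 3.3390%.
WACC = 0.6348 × 8.1000% + 0.3652 × 3.3390% = 6.3614%.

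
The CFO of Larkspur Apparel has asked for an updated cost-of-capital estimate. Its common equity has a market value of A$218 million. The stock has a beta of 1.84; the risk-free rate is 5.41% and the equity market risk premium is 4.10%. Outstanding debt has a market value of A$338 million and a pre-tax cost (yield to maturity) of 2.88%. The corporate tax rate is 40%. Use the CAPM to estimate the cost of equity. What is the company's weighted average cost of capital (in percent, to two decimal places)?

Cost of equity via CAPM: Re = 5.41% + 1.84 × 4.1% = 12.9540%.
Total capital V = 218 + 338 = 556.
Equity: weight = 218/556 = 0.3921; cost = 12.954%.
Debt: weight = 338/556 = 0.6079; after-tax cost = 2.88% × (1 − 40%) = 1.7280%.
WACC = 0.3921 × 12.9540% + 0.6079 × 1.7280% = 6.1296%.

6.13%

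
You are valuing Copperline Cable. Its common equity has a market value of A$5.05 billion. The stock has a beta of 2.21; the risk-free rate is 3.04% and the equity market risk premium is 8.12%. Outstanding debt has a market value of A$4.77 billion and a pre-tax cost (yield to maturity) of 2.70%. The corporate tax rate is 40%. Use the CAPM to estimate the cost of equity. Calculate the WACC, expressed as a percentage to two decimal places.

11.58%

Cost of equity via CAPM: Re = 3.04% + 2.21 × 8.12% = 20.9852%.
Total capital V = 5.05 + 4.77 = 9.82.
Equity: weight = 5.05/9.82 = 0.5143; cost = 20.9852%.
Debt: weight = 4.77/9.82 = 0.4857; after-tax cost = 2.7% × (1 − 40%) = 1.6200%.
WACC = 0.5143 × 20.9852% + 0.4857 × 1.6200% = 11.5787%.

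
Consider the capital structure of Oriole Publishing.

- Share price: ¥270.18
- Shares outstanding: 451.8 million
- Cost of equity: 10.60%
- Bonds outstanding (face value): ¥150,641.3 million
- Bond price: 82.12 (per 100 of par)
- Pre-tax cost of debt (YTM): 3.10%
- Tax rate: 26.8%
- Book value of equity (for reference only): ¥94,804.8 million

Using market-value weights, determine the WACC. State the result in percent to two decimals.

Market value of equity E = 270.18 × 451.8m = 122067.324m. Market value of debt D = 150641.3m × 82.12/100 = 123706.63556m.
Total capital V = 122067.324 + 123706.63556 = 245773.95956.
Equity: weight = 122067.324/245773.95956 = 0.4967; cost = 10.6%.
Bonds outstanding: weight = 123706.63556/245773.95956 = 0.5033; after-tax cost = 3.1% × (1 − 26.8%) = 2.2692%.
WACC = 0.4967 × 10.6000% + 0.5033 × 2.2692% = 6.4068%.

6.41%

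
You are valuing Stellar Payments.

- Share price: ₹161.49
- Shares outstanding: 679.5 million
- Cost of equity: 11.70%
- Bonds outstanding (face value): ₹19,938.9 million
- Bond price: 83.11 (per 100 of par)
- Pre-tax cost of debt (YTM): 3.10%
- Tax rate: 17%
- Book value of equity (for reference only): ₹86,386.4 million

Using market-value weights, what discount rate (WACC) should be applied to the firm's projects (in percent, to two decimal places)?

10.50%

Market value of equity E = 161.49 × 679.5m = 109732.455m. Market value of debt D = 19938.9m × 83.11/100 = 16571.21979m.
Total capital V = 109732.455 + 16571.21979 = 126303.67479.
Equity: weight = 109732.455/126303.67479 = 0.8688; cost = 11.7%.
Bonds outstanding: weight = 16571.21979/126303.67479 = 0.1312; after-tax cost = 3.1% × (1 − 17%) = 2.5730%.
WACC = 0.8688 × 11.7000% + 0.1312 × 2.5730% = 10.5025%.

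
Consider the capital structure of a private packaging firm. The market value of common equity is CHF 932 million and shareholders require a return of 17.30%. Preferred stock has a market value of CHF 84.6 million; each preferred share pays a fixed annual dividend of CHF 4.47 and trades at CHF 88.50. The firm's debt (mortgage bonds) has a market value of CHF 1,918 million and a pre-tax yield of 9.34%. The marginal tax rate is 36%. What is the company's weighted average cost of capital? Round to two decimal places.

9.55%

Cost of preferred: Rp = 4.47 / 88.5 = 5.0508%.
Total capital V = 932 + 84.6 + 1918 = 2934.6.
Equity: weight = 932/2934.6 = 0.3176; cost = 17.3%.
Preferred: weight = 84.6/2934.6 = 0.0288; cost = 5.0508%.
Mortgage bonds: weight = 1918/2934.6 = 0.6536; after-tax cost = 9.34% × (1 − 36%) = 5.9776%.
WACC = 0.3176 × 17.3000% + 0.0288 × 5.0508% + 0.6536 × 5.9776% = 9.5468%.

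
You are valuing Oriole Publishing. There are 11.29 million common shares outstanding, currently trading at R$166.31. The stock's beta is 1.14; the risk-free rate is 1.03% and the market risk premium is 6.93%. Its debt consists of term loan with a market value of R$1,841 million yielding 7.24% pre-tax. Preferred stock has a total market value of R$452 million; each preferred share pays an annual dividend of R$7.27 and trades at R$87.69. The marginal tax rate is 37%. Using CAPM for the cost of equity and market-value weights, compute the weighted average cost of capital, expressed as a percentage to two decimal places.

6.93%

Cost of equity via CAPM: Re = 1.03% + 1.14 × 6.93% = 8.9302%.
Cost of preferred: Rp = 7.27 / 87.69 = 8.2906%.
Market value of equity E = 166.31 × 11.29m = 1877.6399m.
Total capital V = 1877.6399 + 452 + 1841 = 4170.6399.
Equity: weight = 1877.6399/4170.6399 = 0.4502; cost = 8.9302%.
Preferred: weight = 452/4170.6399 = 0.1084; cost = 8.2906%.
Term loan: weight = 1841/4170.6399 = 0.4414; after-tax cost = 7.24% × (1 − 37%) = 4.5612%.
WACC = 0.4502 × 8.9302% + 0.1084 × 8.2906% + 0.4414 × 4.5612% = 6.9323%.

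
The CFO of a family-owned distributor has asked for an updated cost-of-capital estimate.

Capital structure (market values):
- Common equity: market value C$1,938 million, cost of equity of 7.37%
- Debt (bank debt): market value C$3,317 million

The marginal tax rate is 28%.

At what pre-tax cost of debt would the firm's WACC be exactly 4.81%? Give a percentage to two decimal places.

4.60%

Total capital V = 1938 + 3317 = 5255.
Equity weight = 1938/5255 = 0.3688.
Bank debt weight = 3317/5255 = 0.6312.
Equity contribution = 0.3688 × 7.37% = 2.7180%.
Remaining for debt = 4.81% − 2.7180% = 2.0920%.
Rd × (1 − 28%) × 0.6312 = 2.0920%  ⇒  Rd = 4.6032%.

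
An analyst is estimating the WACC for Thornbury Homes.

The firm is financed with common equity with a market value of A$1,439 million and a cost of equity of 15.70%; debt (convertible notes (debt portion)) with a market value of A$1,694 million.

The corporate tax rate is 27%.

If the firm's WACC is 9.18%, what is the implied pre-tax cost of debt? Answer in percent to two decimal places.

4.99%

Total capital V = 1439 + 1694 = 3133.
Equity weight = 1439/3133 = 0.4593.
Convertible notes (debt portion) weight = 1694/3133 = 0.5407.
Equity contribution = 0.4593 × 15.7% = 7.2111%.
Remaining for debt = 9.18% − 7.2111% = 1.9689%.
Rd × (1 − 27%) × 0.5407 = 1.9689%  ⇒  Rd = 4.9883%.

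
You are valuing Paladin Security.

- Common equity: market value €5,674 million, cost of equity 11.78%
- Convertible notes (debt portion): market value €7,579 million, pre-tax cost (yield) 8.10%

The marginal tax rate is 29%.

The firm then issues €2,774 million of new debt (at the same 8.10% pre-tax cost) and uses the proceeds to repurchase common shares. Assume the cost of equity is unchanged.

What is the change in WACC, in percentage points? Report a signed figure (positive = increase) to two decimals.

-1.26 pp

Current WACC:
Total capital V = 5674 + 7579 = 13253.
Equity: weight = 5674/13253 = 0.4281; cost = 11.78%.
Convertible notes (debt portion): weight = 7579/13253 = 0.5719; after-tax cost = 8.1% × (1 − 29%) = 5.7510%.
WACC = 0.4281 × 11.7800% + 0.5719 × 5.7510% = 8.3322%.
After the change:
Total capital V = 2900 + 10353 = 13253.
Equity: weight = 2900/13253 = 0.2188; cost = 11.78%.
Convertible notes (debt portion): weight = 10353/13253 = 0.7812; after-tax cost = 8.1% × (1 − 29%) = 5.7510%.
WACC = 0.2188 × 11.7800% + 0.7812 × 5.7510% = 7.0703%.
Change in WACC = 7.0703% − 8.3322% = -1.2619 pp.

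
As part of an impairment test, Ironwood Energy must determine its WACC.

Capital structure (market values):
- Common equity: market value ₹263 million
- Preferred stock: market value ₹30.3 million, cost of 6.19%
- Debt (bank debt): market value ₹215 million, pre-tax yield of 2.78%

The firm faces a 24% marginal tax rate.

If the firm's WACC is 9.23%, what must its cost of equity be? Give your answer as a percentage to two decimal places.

15.40%

Total capital V = 263 + 30.3 + 215 = 508.3.
Equity weight = 263/508.3 = 0.5174.
Preferred weight = 30.3/508.3 = 0.0596.
Bank debt weight = 215/508.3 = 0.4230.
Debt contribution = 0.4230 × 2.78% × (1 − 24%) = 0.8937%.
Preferred contribution = 0.0596 × 6.19% = 0.3690%.
Required equity contribution = 9.23% − 1.2627% = 7.9673%.
Re = 7.9673% / 0.5174 = 15.3985%.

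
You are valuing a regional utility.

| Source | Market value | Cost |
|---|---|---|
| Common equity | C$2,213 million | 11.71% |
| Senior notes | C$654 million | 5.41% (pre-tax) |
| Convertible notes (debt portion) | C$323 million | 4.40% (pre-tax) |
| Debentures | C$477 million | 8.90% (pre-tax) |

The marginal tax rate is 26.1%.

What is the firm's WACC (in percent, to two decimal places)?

Total capital V = 2213 + 654 + 323 + 477 = 3667.
Equity: weight = 2213/3667 = 0.6035; cost = 11.71%.
Senior notes: weight = 654/3667 = 0.1783; after-tax cost = 5.41% × (1 − 26.1%) = 3.9980%.
Convertible notes (debt portion): weight = 323/3667 = 0.0881; after-tax cost = 4.4% × (1 − 26.1%) = 3.2516%.
Debentures: weight = 477/3667 = 0.1301; after-tax cost = 8.9% × (1 − 26.1%) = 6.5771%.
WACC = 0.6035 × 11.7100% + 0.1783 × 3.9980% + 0.0881 × 3.2516% + 0.1301 × 6.5771% = 8.9219%.

8.92%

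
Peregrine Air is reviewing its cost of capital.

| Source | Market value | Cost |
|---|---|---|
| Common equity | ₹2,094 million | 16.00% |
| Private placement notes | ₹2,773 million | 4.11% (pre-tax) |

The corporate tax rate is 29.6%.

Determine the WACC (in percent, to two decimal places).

8.53%

Total capital V = 2094 + 2773 = 4867.
Equity: weight = 2094/4867 = 0.4302; cost = 16%.
Private placement notes: weight = 2773/4867 = 0.5698; after-tax cost = 4.11% × (1 − 29.6%) = 2.8934%.
WACC = 0.4302 × 16.0000% + 0.5698 × 2.8934% = 8.5325%.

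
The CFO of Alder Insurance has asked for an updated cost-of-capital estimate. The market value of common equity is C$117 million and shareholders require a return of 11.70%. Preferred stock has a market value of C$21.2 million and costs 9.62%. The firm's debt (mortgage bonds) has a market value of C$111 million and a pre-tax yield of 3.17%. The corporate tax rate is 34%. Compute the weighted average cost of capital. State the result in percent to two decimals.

Total capital V = 117 + 21.2 + 111 = 249.2.
Equity: weight = 117/249.2 = 0.4695; cost = 11.7%.
Preferred: weight = 21.2/249.2 = 0.0851; cost = 9.62%.
Mortgage bonds: weight = 111/249.2 = 0.4454; after-tax cost = 3.17% × (1 − 34%) = 2.0922%.
WACC = 0.4695 × 11.7000% + 0.0851 × 9.6200% + 0.4454 × 2.0922% = 7.2435%.

7.24%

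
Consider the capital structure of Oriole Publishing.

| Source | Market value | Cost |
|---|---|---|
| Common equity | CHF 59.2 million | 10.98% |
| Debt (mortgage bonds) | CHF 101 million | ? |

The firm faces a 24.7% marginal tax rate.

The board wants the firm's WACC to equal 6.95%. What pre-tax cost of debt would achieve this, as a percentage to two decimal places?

Total capital V = 59.2 + 101 = 160.2.
Equity weight = 59.2/160.2 = 0.3695.
Mortgage bonds weight = 101/160.2 = 0.6305.
Equity contribution = 0.3695 × 10.98% = 4.0575%.
Remaining for debt = 6.95% − 4.0575% = 2.8925%.
Rd × (1 − 24.7%) × 0.6305 = 2.8925%  ⇒  Rd = 6.0928%.

6.09%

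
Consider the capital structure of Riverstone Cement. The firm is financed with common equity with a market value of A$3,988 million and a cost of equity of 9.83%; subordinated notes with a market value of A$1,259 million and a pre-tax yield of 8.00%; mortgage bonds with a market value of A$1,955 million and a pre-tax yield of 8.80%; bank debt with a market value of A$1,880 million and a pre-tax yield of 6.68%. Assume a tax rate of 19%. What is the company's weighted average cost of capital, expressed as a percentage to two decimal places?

7.87%

Total capital V = 3988 + 1259 + 1955 + 1880 = 9082.
Equity: weight = 3988/9082 = 0.4391; cost = 9.83%.
Subordinated notes: weight = 1259/9082 = 0.1386; after-tax cost = 8% × (1 − 19%) = 6.4800%.
Mortgage bonds: weight = 1955/9082 = 0.2153; after-tax cost = 8.8% × (1 − 19%) = 7.1280%.
Bank debt: weight = 1880/9082 = 0.2070; after-tax cost = 6.68% × (1 − 19%) = 5.4108%.
WACC = 0.4391 × 9.8300% + 0.1386 × 6.4800% + 0.2153 × 7.1280% + 0.2070 × 5.4108% = 7.8692%.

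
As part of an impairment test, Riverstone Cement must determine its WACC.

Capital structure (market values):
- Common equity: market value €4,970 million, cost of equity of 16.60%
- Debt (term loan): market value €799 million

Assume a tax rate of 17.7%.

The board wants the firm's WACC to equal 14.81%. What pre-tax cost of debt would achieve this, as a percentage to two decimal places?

Total capital V = 4970 + 799 = 5769.
Equity weight = 4970/5769 = 0.8615.
Term loan weight = 799/5769 = 0.1385.
Equity contribution = 0.8615 × 16.6% = 14.3009%.
Remaining for debt = 14.81% − 14.3009% = 0.5091%.
Rd × (1 − 17.7%) × 0.1385 = 0.5091%  ⇒  Rd = 4.4662%.

4.47%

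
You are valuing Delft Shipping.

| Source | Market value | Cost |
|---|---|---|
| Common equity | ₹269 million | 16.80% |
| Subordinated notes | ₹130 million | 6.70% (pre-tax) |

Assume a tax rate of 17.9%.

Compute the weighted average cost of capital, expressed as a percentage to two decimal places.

13.12%

Total capital V = 269 + 130 = 399.
Equity: weight = 269/399 = 0.6742; cost = 16.8%.
Subordinated notes: weight = 130/399 = 0.3258; after-tax cost = 6.7% × (1 − 17.9%) = 5.5007%.
WACC = 0.6742 × 16.8000% + 0.3258 × 5.5007% = 13.1185%.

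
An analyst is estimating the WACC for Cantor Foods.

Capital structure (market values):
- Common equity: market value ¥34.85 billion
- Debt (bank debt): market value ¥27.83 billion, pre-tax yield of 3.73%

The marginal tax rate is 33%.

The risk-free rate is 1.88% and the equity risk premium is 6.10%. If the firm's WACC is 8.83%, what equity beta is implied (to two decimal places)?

1.97

Total capital V = 34.85 + 27.83 = 62.68.
Equity weight = 34.85/62.68 = 0.5560.
Bank debt weight = 27.83/62.68 = 0.4440.
Debt contribution = 0.4440 × 3.73% × (1 − 33%) = 1.1096%.
Required equity contribution = 8.83% − 1.1096% = 7.7204%  ⇒  Re = 13.8856%.
CAPM: 13.8856% = 1.88% + β × 6.1%  ⇒  β = 1.9681.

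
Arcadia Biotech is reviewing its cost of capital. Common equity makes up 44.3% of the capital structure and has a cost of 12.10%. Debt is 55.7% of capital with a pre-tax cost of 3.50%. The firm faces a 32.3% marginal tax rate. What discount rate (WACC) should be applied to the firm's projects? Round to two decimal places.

After-tax cost of debt = 3.5% × (1 − 32.3%) = 2.3695%.
WACC = 0.443 × 12.1000% + 0.557 × 2.3695% = 6.6801%.

6.68%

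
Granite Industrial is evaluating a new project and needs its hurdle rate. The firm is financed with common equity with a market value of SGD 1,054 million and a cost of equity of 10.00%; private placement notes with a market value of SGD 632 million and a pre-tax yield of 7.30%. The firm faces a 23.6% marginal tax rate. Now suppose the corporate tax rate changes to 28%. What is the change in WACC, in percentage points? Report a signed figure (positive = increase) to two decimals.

Current WACC:
Total capital V = 1054 + 632 = 1686.
Equity: weight = 1054/1686 = 0.6251; cost = 10%.
Private placement notes: weight = 632/1686 = 0.3749; after-tax cost = 7.3% × (1 − 23.6%) = 5.5772%.
WACC = 0.6251 × 10.0000% + 0.3749 × 5.5772% = 8.3421%.
After the change:
Total capital V = 1054 + 632 = 1686.
Equity: weight = 1054/1686 = 0.6251; cost = 10%.
Private placement notes: weight = 632/1686 = 0.3749; after-tax cost = 7.3% × (1 − 28%) = 5.2560%.
WACC = 0.6251 × 10.0000% + 0.3749 × 5.2560% = 8.2217%.
Change in WACC = 8.2217% − 8.3421% = -0.1204 pp.

-0.12 pp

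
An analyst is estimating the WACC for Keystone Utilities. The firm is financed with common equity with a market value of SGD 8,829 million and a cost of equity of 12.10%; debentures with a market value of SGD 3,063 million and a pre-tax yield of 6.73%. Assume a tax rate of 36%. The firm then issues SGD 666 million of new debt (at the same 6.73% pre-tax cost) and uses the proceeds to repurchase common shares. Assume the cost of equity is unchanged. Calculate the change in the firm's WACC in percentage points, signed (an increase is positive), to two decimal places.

Current WACC:
Total capital V = 8829 + 3063 = 11892.
Equity: weight = 8829/11892 = 0.7424; cost = 12.1%.
Debentures: weight = 3063/11892 = 0.2576; after-tax cost = 6.73% × (1 − 36%) = 4.3072%.
WACC = 0.7424 × 12.1000% + 0.2576 × 4.3072% = 10.0928%.
After the change:
Total capital V = 8163 + 3729 = 11892.
Equity: weight = 8163/11892 = 0.6864; cost = 12.1%.
Debentures: weight = 3729/11892 = 0.3136; after-tax cost = 6.73% × (1 − 36%) = 4.3072%.
WACC = 0.6864 × 12.1000% + 0.3136 × 4.3072% = 9.6564%.
Change in WACC = 9.6564% − 10.0928% = -0.4364 pp.

-0.44 pp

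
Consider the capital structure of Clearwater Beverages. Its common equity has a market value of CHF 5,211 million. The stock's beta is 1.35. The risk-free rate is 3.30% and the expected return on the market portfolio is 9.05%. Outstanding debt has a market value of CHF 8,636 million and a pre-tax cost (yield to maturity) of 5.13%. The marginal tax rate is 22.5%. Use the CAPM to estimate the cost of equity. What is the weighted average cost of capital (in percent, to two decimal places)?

6.64%

Market risk premium = 9.05% − 3.3% = 5.75%.
Cost of equity via CAPM: Re = 3.3% + 1.35 × 5.75% = 11.0625%.
Total capital V = 5211 + 8636 = 13847.
Equity: weight = 5211/13847 = 0.3763; cost = 11.0625%.
Debt: weight = 8636/13847 = 0.6237; after-tax cost = 5.13% × (1 − 22.5%) = 3.9758%.
WACC = 0.3763 × 11.0625% + 0.6237 × 3.9758% = 6.6427%.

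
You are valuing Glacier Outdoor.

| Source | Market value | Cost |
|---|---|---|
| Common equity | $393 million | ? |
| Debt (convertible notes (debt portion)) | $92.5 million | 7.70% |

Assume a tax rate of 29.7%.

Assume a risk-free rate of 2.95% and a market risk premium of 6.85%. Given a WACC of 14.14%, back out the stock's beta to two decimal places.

1.93

Total capital V = 393 + 92.5 = 485.5.
Equity weight = 393/485.5 = 0.8095.
Convertible notes (debt portion) weight = 92.5/485.5 = 0.1905.
Debt contribution = 0.1905 × 7.7% × (1 − 29.7%) = 1.0313%.
Required equity contribution = 14.14% − 1.0313% = 13.1087%  ⇒  Re = 16.1940%.
CAPM: 16.1940% = 2.95% + β × 6.85%  ⇒  β = 1.9334.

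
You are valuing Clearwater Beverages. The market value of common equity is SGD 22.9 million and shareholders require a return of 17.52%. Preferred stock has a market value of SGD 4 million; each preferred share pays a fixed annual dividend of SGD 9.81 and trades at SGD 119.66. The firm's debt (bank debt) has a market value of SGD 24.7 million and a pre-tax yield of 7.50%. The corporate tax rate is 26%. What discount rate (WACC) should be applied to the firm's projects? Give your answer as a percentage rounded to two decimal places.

Cost of preferred: Rp = 9.81 / 119.66 = 8.1982%.
Total capital V = 22.9 + 4 + 24.7 = 51.6.
Equity: weight = 22.9/51.6 = 0.4438; cost = 17.52%.
Preferred: weight = 4/51.6 = 0.0775; cost = 8.1982%.
Bank debt: weight = 24.7/51.6 = 0.4787; after-tax cost = 7.5% × (1 − 26%) = 5.5500%.
WACC = 0.4438 × 17.5200% + 0.0775 × 8.1982% + 0.4787 × 5.5500% = 11.0676%.

11.07%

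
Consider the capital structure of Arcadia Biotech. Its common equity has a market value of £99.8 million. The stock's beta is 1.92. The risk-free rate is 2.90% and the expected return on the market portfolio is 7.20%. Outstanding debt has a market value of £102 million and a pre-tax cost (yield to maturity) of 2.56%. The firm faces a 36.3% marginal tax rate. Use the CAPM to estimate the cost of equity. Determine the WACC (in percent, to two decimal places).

Market risk premium = 7.2% − 2.9% = 4.3%.
Cost of equity via CAPM: Re = 2.9% + 1.92 × 4.3% = 11.1560%.
Total capital V = 99.8 + 102 = 201.8.
Equity: weight = 99.8/201.8 = 0.4945; cost = 11.156%.
Debt: weight = 102/201.8 = 0.5055; after-tax cost = 2.56% × (1 − 36.3%) = 1.6307%.
WACC = 0.4945 × 11.1560% + 0.5055 × 1.6307% = 6.3414%.

6.34%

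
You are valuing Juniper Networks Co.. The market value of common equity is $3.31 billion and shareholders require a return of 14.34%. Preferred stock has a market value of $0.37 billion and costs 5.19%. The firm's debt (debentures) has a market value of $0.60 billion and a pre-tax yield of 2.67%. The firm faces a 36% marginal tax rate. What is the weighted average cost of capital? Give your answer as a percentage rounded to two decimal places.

Total capital V = 3.31 + 0.37 + 0.6 = 4.28.
Equity: weight = 3.31/4.28 = 0.7734; cost = 14.34%.
Preferred: weight = 0.37/4.28 = 0.0864; cost = 5.19%.
Debentures: weight = 0.6/4.28 = 0.1402; after-tax cost = 2.67% × (1 − 36%) = 1.7088%.
WACC = 0.7734 × 14.3400% + 0.0864 × 5.1900% + 0.1402 × 1.7088% = 11.7783%.

11.78%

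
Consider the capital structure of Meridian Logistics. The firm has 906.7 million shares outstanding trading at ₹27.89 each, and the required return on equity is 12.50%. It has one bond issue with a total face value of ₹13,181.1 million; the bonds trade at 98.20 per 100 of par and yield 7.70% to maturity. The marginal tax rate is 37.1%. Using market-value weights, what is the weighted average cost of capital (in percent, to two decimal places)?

9.91%

Market value of equity E = 27.89 × 906.7m = 25287.863m. Market value of debt D = 13181.1m × 98.2/100 = 12943.8402m.
Total capital V = 25287.863 + 12943.8402 = 38231.7032.
Equity: weight = 25287.863/38231.7032 = 0.6614; cost = 12.5%.
Bonds outstanding: weight = 12943.8402/38231.7032 = 0.3386; after-tax cost = 7.7% × (1 − 37.1%) = 4.8433%.
WACC = 0.6614 × 12.5000% + 0.3386 × 4.8433% = 9.9077%.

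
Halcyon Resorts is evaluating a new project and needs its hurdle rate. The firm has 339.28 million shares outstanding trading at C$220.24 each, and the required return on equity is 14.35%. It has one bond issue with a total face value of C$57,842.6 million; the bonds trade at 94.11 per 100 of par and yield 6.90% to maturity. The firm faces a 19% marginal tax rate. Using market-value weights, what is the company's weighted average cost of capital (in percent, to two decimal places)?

Market value of equity E = 220.24 × 339.28m = 74723.0272m. Market value of debt D = 57842.6m × 94.11/100 = 54435.67086m.
Total capital V = 74723.0272 + 54435.67086 = 129158.69806.
Equity: weight = 74723.0272/129158.69806 = 0.5785; cost = 14.35%.
Bonds outstanding: weight = 54435.67086/129158.69806 = 0.4215; after-tax cost = 6.9% × (1 − 19%) = 5.5890%.
WACC = 0.5785 × 14.3500% + 0.4215 × 5.5890% = 10.6576%.

10.66%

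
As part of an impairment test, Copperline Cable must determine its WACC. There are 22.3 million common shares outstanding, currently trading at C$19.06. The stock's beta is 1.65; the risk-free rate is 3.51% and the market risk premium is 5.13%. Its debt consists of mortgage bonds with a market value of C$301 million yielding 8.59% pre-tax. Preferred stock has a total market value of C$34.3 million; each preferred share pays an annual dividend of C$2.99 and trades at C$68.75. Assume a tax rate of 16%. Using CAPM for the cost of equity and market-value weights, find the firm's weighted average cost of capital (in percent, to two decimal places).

9.75%

Cost of equity via CAPM: Re = 3.51% + 1.65 × 5.13% = 11.9745%.
Cost of preferred: Rp = 2.99 / 68.75 = 4.3491%.
Market value of equity E = 19.06 × 22.3m = 425.038m.
Total capital V = 425.038 + 34.3 + 301 = 760.338.
Equity: weight = 425.038/760.338 = 0.5590; cost = 11.9745%.
Preferred: weight = 34.3/760.338 = 0.0451; cost = 4.3491%.
Mortgage bonds: weight = 301/760.338 = 0.3959; after-tax cost = 8.59% × (1 − 16%) = 7.2156%.
WACC = 0.5590 × 11.9745% + 0.0451 × 4.3491% + 0.3959 × 7.2156% = 9.7466%.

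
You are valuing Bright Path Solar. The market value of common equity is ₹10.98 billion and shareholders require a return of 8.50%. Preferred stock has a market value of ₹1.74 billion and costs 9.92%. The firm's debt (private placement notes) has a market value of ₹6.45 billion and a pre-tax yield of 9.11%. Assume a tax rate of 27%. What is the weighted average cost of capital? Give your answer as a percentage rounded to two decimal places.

8.01%

Total capital V = 10.98 + 1.74 + 6.45 = 19.17.
Equity: weight = 10.98/19.17 = 0.5728; cost = 8.5%.
Preferred: weight = 1.74/19.17 = 0.0908; cost = 9.92%.
Private placement notes: weight = 6.45/19.17 = 0.3365; after-tax cost = 9.11% × (1 − 27%) = 6.6503%.
WACC = 0.5728 × 8.5000% + 0.0908 × 9.9200% + 0.3365 × 6.6503% = 8.0065%.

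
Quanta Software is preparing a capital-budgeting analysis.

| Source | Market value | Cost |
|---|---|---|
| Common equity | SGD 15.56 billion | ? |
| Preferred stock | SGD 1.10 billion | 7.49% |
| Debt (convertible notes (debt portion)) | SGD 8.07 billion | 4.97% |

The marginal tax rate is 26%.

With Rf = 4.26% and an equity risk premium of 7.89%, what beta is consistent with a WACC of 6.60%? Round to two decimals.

0.48

Total capital V = 15.56 + 1.1 + 8.07 = 24.73.
Equity weight = 15.56/24.73 = 0.6292.
Preferred weight = 1.1/24.73 = 0.0445.
Convertible notes (debt portion) weight = 8.07/24.73 = 0.3263.
Debt contribution = 0.3263 × 4.97% × (1 − 26%) = 1.2002%.
Preferred contribution = 0.0445 × 7.49% = 0.3332%.
Required equity contribution = 6.6% − 1.5333% = 5.0667%  ⇒  Re = 8.0526%.
CAPM: 8.0526% = 4.26% + β × 7.89%  ⇒  β = 0.4807.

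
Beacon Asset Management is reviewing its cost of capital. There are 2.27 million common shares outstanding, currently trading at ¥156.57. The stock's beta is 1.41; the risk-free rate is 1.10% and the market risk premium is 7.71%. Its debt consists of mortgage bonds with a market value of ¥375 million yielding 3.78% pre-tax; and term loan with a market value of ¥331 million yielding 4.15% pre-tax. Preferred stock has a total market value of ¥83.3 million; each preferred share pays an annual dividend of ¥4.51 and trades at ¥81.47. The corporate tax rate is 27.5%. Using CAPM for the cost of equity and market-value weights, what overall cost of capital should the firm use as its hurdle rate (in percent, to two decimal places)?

5.89%

Cost of equity via CAPM: Re = 1.1% + 1.41 × 7.71% = 11.9711%.
Cost of preferred: Rp = 4.51 / 81.47 = 5.5358%.
Market value of equity E = 156.57 × 2.27m = 355.4139m.
Total capital V = 355.4139 + 83.3 + 375 + 331 = 1144.7139.
Equity: weight = 355.4139/1144.7139 = 0.3105; cost = 11.9711%.
Preferred: weight = 83.3/1144.7139 = 0.0728; cost = 5.5358%.
Mortgage bonds: weight = 375/1144.7139 = 0.3276; after-tax cost = 3.78% × (1 − 27.5%) = 2.7405%.
Term loan: weight = 331/1144.7139 = 0.2892; after-tax cost = 4.15% × (1 − 27.5%) = 3.0088%.
WACC = 0.3105 × 11.9711% + 0.0728 × 5.5358% + 0.3276 × 2.7405% + 0.2892 × 3.0088% = 5.8874%.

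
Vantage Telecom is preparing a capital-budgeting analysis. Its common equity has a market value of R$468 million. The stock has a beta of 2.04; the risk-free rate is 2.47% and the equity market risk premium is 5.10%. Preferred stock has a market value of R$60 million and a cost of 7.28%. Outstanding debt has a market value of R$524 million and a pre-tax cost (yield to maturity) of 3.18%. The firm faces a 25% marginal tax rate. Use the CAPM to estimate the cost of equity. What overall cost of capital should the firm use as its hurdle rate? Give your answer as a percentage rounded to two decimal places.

7.33%

Cost of equity via CAPM: Re = 2.47% + 2.04 × 5.1% = 12.8740%.
Total capital V = 468 + 60 + 524 = 1052.
Equity: weight = 468/1052 = 0.4449; cost = 12.874%.
Preferred: weight = 60/1052 = 0.0570; cost = 7.28%.
Debt: weight = 524/1052 = 0.4981; after-tax cost = 3.18% × (1 − 25%) = 2.3850%.
WACC = 0.4449 × 12.8740% + 0.0570 × 7.2800% + 0.4981 × 2.3850% = 7.3304%.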